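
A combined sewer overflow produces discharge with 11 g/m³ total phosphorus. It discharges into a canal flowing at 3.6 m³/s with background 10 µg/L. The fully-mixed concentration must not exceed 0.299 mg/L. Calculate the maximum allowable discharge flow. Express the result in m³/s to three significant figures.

10 µg/L = 0.01 mg/L.
Mass balance at complete mixing: C_std·(Q_w + Q_r) = Q_w·C_e + Q_r·C_b.
Rearranging, Q_w = Q_r·(C_std − C_b)/(C_e − C_std) = 3.6·(0.299 − 0.01) / (11 − 0.299) = 0.09722 m³/s.

0.0972 m³/s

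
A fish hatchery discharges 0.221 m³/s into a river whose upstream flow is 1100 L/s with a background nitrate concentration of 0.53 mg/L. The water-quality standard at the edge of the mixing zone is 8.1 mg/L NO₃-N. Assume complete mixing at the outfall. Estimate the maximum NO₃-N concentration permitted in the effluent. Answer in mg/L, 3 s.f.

45.8 mg/L

1100 L/s = 1.1 m³/s.
Mass balance: 8.1·1.321 = 0.221·Cₑ + 1.1·0.53.
Cₑ = (10.7 − 0.583) / 0.221 = 45.78 mg/L.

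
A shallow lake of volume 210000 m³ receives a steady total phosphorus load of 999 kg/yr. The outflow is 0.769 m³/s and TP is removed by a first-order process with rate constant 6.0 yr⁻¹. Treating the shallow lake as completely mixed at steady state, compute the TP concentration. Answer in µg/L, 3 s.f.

39.1 µg/L

Outflow Q = 0.769 m³/s × 3.156e+07 s/yr = 2.427e+07 m³/yr.
Steady-state CSTR mass balance: W = Q·C + k·V·C, so C = W/(Q + kV).
Q + kV = 2.427e+07 + 6.0·210000 = 2.553e+07 m³/yr.
C = 999/2.553e+07 = 3.913e-05 kg/m³ = 0.03913 mg/L = 39.13 µg/L.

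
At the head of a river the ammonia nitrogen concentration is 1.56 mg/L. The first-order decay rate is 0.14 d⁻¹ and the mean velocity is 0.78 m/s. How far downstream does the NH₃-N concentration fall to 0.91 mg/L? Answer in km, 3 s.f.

259 km

From C = C₀·e^(−kt), t = ln(C₀/C)/k = ln(1.56/0.91)/0.14 = 0.539/0.14 = 3.85 d.
Distance = v·t = 0.78 m/s × 3.326e+05 s = 2.595e+05 m = 259.5 km.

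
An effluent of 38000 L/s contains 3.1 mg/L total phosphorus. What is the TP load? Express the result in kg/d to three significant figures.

10200 kg/d

38000 L/s = 38 m³/s.
Mass flux = Q·C = 38 m³/s × 3.1 g/m³ = 117.8 g/s.
= 117.8 g/s × 86.4 = 1.018e+04 kg/d.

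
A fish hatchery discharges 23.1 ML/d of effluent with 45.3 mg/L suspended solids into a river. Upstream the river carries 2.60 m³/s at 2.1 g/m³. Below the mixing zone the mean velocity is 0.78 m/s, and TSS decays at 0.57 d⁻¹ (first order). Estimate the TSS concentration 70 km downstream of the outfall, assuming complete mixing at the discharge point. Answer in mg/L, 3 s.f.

23.1 ML/d = 0.2674 m³/s.
After complete mixing, C₀ = (0.2674·45.3 + 2.6·2.1) / 2.867 = 6.128 mg/L.
Travel time t = 7e+04 m / 0.78 m/s = 8.974e+04 s = 1.039 d.
C = 6.128·exp(−0.57·1.039) = 6.128·0.5532 = 3.39 mg/L.

3.39 mg/L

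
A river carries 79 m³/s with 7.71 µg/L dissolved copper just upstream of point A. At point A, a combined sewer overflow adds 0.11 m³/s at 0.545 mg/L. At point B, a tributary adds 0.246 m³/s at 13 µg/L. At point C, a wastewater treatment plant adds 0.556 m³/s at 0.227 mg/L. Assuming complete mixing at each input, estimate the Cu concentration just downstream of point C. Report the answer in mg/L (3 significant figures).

0.00999 mg/L

7.71 µg/L = 0.00771 mg/L.
After input A: C = (79·0.00771 + 0.11·0.545) / 79.11 = 0.008457 mg/L.
13 µg/L = 0.013 mg/L.
After input B: C = (79.11·0.008457 + 0.246·0.013) / 79.36 = 0.008471 mg/L.
After input C: C = (79.36·0.008471 + 0.556·0.227) / 79.91 = 0.009992 mg/L.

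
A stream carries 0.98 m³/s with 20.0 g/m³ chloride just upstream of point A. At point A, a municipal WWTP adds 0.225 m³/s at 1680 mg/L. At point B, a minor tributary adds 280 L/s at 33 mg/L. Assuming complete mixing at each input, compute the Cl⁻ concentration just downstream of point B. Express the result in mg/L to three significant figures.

After input A: C = (0.98·20 + 0.225·1680) / 1.205 = 330 mg/L.
280 L/s = 0.28 m³/s.
After input B: C = (1.205·330 + 0.28·33) / 1.485 = 274 mg/L.

274 mg/L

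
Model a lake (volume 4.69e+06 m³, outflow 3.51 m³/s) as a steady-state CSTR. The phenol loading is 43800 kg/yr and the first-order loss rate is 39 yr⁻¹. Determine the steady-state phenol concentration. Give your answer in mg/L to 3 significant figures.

0.149 mg/L

Outflow Q = 3.51 m³/s × 3.156e+07 s/yr = 1.108e+08 m³/yr.
Steady-state CSTR mass balance: W = Q·C + k·V·C, so C = W/(Q + kV).
Q + kV = 1.108e+08 + 39·4.69e+06 = 2.937e+08 m³/yr.
C = 43800/2.937e+08 = 0.0001491 kg/m³ = 0.1491 mg/L.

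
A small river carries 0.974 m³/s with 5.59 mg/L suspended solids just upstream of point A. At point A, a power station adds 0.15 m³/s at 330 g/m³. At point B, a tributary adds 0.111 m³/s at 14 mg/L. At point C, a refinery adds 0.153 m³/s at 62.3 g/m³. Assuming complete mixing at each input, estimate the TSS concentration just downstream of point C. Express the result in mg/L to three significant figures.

After input A: C = (0.974·5.59 + 0.15·330) / 1.124 = 48.88 mg/L.
After input B: C = (1.124·48.88 + 0.111·14) / 1.235 = 45.75 mg/L.
After input C: C = (1.235·45.75 + 0.153·62.3) / 1.388 = 47.57 mg/L.

47.6 mg/L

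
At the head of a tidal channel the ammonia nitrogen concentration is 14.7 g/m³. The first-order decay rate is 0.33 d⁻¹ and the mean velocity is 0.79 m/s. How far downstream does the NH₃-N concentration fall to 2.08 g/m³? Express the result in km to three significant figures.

404 km

From C = C₀·e^(−kt), t = ln(C₀/C)/k = ln(14.7/2.08)/0.33 = 1.955/0.33 = 5.926 d.
Distance = v·t = 0.79 m/s × 5.12e+05 s = 4.045e+05 m = 404.5 km.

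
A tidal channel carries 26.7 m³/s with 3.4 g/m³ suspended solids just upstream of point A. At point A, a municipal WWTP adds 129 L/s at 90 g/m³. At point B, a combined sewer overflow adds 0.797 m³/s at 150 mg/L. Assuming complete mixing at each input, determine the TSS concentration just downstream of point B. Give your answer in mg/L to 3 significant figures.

129 L/s = 0.129 m³/s.
After input A: C = (26.7·3.4 + 0.129·90) / 26.83 = 3.816 mg/L.
After input B: C = (26.83·3.816 + 0.797·150) / 27.63 = 8.034 mg/L.

8.03 mg/L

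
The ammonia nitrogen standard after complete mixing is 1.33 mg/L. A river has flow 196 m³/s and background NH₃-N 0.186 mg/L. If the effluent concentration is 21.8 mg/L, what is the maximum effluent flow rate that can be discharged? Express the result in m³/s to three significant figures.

Mass balance at complete mixing: C_std·(Q_w + Q_r) = Q_w·C_e + Q_r·C_b.
Rearranging, Q_w = Q_r·(C_std − C_b)/(C_e − C_std) = 196·(1.33 − 0.186) / (21.8 − 1.33) = 10.95 m³/s.

11.0 m³/s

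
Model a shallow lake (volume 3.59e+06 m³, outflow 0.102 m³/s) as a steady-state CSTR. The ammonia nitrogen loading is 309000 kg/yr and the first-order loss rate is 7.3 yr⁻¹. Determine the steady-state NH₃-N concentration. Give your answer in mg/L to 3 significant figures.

Outflow Q = 0.102 m³/s × 3.156e+07 s/yr = 3.219e+06 m³/yr.
Steady-state CSTR mass balance: W = Q·C + k·V·C, so C = W/(Q + kV).
Q + kV = 3.219e+06 + 7.3·3.59e+06 = 2.943e+07 m³/yr.
C = 309000/2.943e+07 = 0.0105 kg/m³ = 10.5 mg/L.

10.5 mg/L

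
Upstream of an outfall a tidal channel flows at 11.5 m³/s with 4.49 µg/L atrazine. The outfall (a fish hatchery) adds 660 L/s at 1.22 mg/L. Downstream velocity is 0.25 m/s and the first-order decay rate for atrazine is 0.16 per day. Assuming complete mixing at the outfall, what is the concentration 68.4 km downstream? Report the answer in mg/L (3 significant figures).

660 L/s = 0.66 m³/s.
4.49 µg/L = 0.00449 mg/L.
After complete mixing, C₀ = (0.66·1.22 + 11.5·0.00449) / 12.16 = 0.07046 mg/L.
Travel time t = 6.84e+04 m / 0.25 m/s = 2.736e+05 s = 3.167 d.
C = 0.07046·exp(−0.16·3.167) = 0.07046·0.6025 = 0.04245 mg/L.

0.0425 mg/L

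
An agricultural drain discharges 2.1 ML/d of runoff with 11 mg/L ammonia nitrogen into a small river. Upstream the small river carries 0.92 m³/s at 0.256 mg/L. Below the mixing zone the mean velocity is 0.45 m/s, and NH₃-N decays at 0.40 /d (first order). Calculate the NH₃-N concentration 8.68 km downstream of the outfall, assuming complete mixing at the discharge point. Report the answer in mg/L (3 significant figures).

0.487 mg/L

2.1 ML/d = 0.02431 m³/s.
After complete mixing, C₀ = (0.02431·11 + 0.92·0.256) / 0.9443 = 0.5325 mg/L.
Travel time t = 8680 m / 0.45 m/s = 1.929e+04 s = 0.2233 d.
C = 0.5325·exp(−0.40·0.2233) = 0.5325·0.9146 = 0.487 mg/L.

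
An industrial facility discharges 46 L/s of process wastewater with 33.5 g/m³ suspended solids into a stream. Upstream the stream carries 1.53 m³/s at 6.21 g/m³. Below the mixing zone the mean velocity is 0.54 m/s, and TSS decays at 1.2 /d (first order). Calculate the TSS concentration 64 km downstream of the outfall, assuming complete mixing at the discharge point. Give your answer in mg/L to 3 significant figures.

1.35 mg/L

46 L/s = 0.046 m³/s.
After complete mixing, C₀ = (0.046·33.5 + 1.53·6.21) / 1.576 = 7.007 mg/L.
Travel time t = 6.4e+04 m / 0.54 m/s = 1.185e+05 s = 1.372 d.
C = 7.007·exp(−1.2·1.372) = 7.007·0.1928 = 1.351 mg/L.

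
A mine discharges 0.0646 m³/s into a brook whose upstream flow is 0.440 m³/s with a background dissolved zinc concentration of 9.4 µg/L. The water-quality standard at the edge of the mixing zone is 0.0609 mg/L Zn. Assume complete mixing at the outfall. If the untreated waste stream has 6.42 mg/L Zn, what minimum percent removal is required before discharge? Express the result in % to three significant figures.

9.4 µg/L = 0.0094 mg/L.
Mass balance: 0.0609·0.5046 = 0.0646·Cₑ + 0.44·0.0094.
Cₑ = (0.03073 − 0.004136) / 0.0646 = 0.4117 mg/L.
Required removal = 1 − 0.4117/6.42 = 93.59 %.

93.6 %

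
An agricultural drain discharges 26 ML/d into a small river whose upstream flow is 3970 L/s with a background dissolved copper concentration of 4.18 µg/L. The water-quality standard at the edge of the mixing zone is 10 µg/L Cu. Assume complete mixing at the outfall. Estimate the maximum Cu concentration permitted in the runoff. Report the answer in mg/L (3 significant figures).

26 ML/d = 0.3009 m³/s.
3970 L/s = 3.97 m³/s.
4.18 µg/L = 0.00418 mg/L.
10 µg/L = 0.01 mg/L.
Mass balance: 0.01·4.271 = 0.3009·Cₑ + 3.97·0.00418.
Cₑ = (0.04271 − 0.01659) / 0.3009 = 0.08678 mg/L.

0.0868 mg/L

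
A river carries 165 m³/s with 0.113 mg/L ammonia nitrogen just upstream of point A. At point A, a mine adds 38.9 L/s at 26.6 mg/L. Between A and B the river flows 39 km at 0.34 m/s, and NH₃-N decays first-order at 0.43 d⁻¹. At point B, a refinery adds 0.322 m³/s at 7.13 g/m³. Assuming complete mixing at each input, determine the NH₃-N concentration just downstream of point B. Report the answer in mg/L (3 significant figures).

0.0811 mg/L

38.9 L/s = 0.0389 m³/s.
After input A: C = (165·0.113 + 0.0389·26.6) / 165 = 0.1192 mg/L.
Over the 39 km reach to input B (t = 1.147e+05 s = 1.328 d), decay gives C = 0.1192·exp(−0.43·1.328) = 0.06738 mg/L.
After input B: C = (165·0.06738 + 0.322·7.13) / 165.4 = 0.08113 mg/L.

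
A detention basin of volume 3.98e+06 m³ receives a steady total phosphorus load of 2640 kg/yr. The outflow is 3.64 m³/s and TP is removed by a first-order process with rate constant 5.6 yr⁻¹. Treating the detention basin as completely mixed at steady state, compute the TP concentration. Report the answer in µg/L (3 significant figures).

Outflow Q = 3.64 m³/s × 3.156e+07 s/yr = 1.149e+08 m³/yr.
Steady-state CSTR mass balance: W = Q·C + k·V·C, so C = W/(Q + kV).
Q + kV = 1.149e+08 + 5.6·3.98e+06 = 1.372e+08 m³/yr.
C = 2640/1.372e+08 = 1.925e-05 kg/m³ = 0.01925 mg/L = 19.25 µg/L.

19.2 µg/L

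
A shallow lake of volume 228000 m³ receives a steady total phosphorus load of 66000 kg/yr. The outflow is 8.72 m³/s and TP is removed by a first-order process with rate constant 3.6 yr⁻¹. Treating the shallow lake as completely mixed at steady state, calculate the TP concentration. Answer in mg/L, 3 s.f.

0.239 mg/L

Outflow Q = 8.72 m³/s × 3.156e+07 s/yr = 2.752e+08 m³/yr.
Steady-state CSTR mass balance: W = Q·C + k·V·C, so C = W/(Q + kV).
Q + kV = 2.752e+08 + 3.6·228000 = 2.76e+08 m³/yr.
C = 66000/2.76e+08 = 0.0002391 kg/m³ = 0.2391 mg/L.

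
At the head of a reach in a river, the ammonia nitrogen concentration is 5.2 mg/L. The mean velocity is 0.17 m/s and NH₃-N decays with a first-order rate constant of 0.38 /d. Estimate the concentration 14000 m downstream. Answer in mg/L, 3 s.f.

3.62 mg/L

Travel time t = 14000 m / 0.17 m/s = 1.4e+04/0.17 = 8.235e+04 s = 0.9532 d.
First-order decay: C = 5.2·exp(−0.38·0.9532) = 5.2·0.6961 = 3.62 mg/L.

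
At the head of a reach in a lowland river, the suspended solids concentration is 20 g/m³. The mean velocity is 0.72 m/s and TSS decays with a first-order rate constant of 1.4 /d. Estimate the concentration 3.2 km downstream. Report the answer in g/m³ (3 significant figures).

18.6 g/m³

Travel time t = 3.2 km / 0.72 m/s = 3200/0.72 = 4444 s = 0.05144 d.
First-order decay: C = 20·exp(−1.4·0.05144) = 20·0.9305 = 18.61 g/m³.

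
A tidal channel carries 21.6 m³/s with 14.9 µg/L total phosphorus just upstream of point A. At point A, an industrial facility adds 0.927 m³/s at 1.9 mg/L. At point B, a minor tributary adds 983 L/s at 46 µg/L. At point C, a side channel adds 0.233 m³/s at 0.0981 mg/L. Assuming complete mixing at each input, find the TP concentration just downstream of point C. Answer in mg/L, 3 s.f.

14.9 µg/L = 0.0149 mg/L.
After input A: C = (21.6·0.0149 + 0.927·1.9) / 22.53 = 0.09247 mg/L.
983 L/s = 0.983 m³/s.
46 µg/L = 0.046 mg/L.
After input B: C = (22.53·0.09247 + 0.983·0.046) / 23.51 = 0.09053 mg/L.
After input C: C = (23.51·0.09053 + 0.233·0.0981) / 23.74 = 0.0906 mg/L.

0.0906 mg/L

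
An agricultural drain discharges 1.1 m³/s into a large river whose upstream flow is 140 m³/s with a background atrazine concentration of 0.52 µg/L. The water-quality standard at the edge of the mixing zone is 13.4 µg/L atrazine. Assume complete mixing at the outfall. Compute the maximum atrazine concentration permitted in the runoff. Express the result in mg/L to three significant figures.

1.65 mg/L

0.52 µg/L = 0.00052 mg/L.
13.4 µg/L = 0.0134 mg/L.
Mass balance: 0.0134·141.1 = 1.1·Cₑ + 140·0.00052.
Cₑ = (1.891 − 0.0728) / 1.1 = 1.653 mg/L.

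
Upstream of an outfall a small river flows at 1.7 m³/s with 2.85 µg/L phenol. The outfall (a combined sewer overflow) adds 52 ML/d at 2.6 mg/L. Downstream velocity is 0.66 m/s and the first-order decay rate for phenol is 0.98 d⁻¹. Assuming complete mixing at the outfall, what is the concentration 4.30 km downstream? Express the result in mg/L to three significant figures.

52 ML/d = 0.6019 m³/s.
2.85 µg/L = 0.00285 mg/L.
After complete mixing, C₀ = (0.6019·2.6 + 1.7·0.00285) / 2.302 = 0.6819 mg/L.
Travel time t = 4300 m / 0.66 m/s = 6515 s = 0.07541 d.
C = 0.6819·exp(−0.98·0.07541) = 0.6819·0.9288 = 0.6333 mg/L.

0.633 mg/L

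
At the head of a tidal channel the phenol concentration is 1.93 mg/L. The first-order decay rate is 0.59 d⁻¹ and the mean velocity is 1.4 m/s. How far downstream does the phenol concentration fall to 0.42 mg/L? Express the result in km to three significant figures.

From C = C₀·e^(−kt), t = ln(C₀/C)/k = ln(1.93/0.42)/0.59 = 1.525/0.59 = 2.585 d.
Distance = v·t = 1.4 m/s × 2.233e+05 s = 3.127e+05 m = 312.7 km.

313 km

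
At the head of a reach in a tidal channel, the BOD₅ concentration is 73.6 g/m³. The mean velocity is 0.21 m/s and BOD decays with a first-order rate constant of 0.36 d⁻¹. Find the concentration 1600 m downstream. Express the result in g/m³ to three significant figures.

Travel time t = 1600 m / 0.21 m/s = 1600/0.21 = 7619 s = 0.08818 d.
First-order decay: C = 73.6·exp(−0.36·0.08818) = 73.6·0.9688 = 71.3 g/m³.

71.3 g/m³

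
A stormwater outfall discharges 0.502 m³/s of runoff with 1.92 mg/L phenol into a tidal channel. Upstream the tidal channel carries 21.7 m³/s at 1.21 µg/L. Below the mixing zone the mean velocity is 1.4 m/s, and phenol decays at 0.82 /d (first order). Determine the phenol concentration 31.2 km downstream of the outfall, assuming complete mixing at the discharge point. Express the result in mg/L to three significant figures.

1.21 µg/L = 0.00121 mg/L.
After complete mixing, C₀ = (0.502·1.92 + 21.7·0.00121) / 22.2 = 0.04459 mg/L.
Travel time t = 3.12e+04 m / 1.4 m/s = 2.229e+04 s = 0.2579 d.
C = 0.04459·exp(−0.82·0.2579) = 0.04459·0.8094 = 0.03609 mg/L.

0.0361 mg/L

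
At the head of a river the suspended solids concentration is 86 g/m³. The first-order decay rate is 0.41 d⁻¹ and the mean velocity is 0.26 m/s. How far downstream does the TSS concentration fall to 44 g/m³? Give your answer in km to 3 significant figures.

From C = C₀·e^(−kt), t = ln(C₀/C)/k = ln(86/44)/0.41 = 0.6702/0.41 = 1.635 d.
Distance = v·t = 0.26 m/s × 1.412e+05 s = 3.672e+04 m = 36.72 km.

36.7 km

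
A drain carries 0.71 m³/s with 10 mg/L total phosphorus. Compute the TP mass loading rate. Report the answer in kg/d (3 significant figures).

Mass flux = Q·C = 0.71 m³/s × 10 g/m³ = 7.1 g/s.
= 7.1 g/s × 86.4 = 613.4 kg/d.

613 kg/d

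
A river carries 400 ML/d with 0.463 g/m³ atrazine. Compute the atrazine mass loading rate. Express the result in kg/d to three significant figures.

400 ML/d = 4.63 m³/s.
Mass flux = Q·C = 4.63 m³/s × 0.463 g/m³ = 2.144 g/s.
= 2.144 g/s × 86.4 = 185.2 kg/d.

185 kg/d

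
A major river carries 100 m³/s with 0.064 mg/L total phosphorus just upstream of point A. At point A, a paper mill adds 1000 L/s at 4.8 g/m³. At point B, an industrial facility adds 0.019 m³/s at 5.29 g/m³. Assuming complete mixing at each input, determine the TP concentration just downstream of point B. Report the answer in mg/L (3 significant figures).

0.112 mg/L

1000 L/s = 1 m³/s.
After input A: C = (100·0.064 + 1·4.8) / 101 = 0.1109 mg/L.
After input B: C = (101·0.1109 + 0.019·5.29) / 101 = 0.1119 mg/L.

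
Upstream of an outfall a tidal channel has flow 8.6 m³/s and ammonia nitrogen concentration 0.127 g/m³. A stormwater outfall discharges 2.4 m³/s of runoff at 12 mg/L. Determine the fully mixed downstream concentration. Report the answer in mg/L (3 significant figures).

2.72 mg/L

Conservation of mass across the mixing zone: C = (2.4·12 + 8.6·0.127) / (2.4 + 8.6) = 29.89/11 = 2.717 mg/L.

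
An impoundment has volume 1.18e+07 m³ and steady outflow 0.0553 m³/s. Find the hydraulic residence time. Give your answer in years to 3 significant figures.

Q = 0.0553 m³/s × 3.156e+07 s/yr = 1.745e+06 m³/yr.
Hydraulic residence time τ = V/Q = 1.18e+07/1.745e+06 = 6.762 yr.

6.76 yr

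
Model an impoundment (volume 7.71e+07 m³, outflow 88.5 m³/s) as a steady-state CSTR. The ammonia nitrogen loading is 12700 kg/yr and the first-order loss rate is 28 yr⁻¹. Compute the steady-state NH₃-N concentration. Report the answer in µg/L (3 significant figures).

2.56 µg/L

Outflow Q = 88.5 m³/s × 3.156e+07 s/yr = 2.793e+09 m³/yr.
Steady-state CSTR mass balance: W = Q·C + k·V·C, so C = W/(Q + kV).
Q + kV = 2.793e+09 + 28·7.71e+07 = 4.952e+09 m³/yr.
C = 12700/4.952e+09 = 2.565e-06 kg/m³ = 0.002565 mg/L = 2.565 µg/L.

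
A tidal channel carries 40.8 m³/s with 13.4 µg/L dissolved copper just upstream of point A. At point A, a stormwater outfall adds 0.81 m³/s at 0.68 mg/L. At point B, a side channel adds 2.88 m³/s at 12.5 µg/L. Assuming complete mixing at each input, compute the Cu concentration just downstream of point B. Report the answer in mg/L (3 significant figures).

0.0255 mg/L

13.4 µg/L = 0.0134 mg/L.
After input A: C = (40.8·0.0134 + 0.81·0.68) / 41.61 = 0.02638 mg/L.
12.5 µg/L = 0.0125 mg/L.
After input B: C = (41.61·0.02638 + 2.88·0.0125) / 44.49 = 0.02548 mg/L.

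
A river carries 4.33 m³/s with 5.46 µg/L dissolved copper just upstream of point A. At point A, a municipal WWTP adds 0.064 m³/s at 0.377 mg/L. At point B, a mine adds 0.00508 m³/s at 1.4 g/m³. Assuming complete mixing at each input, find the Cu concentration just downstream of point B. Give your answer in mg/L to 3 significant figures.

0.0125 mg/L

5.46 µg/L = 0.00546 mg/L.
After input A: C = (4.33·0.00546 + 0.064·0.377) / 4.394 = 0.01087 mg/L.
After input B: C = (4.394·0.01087 + 0.00508·1.4) / 4.399 = 0.01248 mg/L.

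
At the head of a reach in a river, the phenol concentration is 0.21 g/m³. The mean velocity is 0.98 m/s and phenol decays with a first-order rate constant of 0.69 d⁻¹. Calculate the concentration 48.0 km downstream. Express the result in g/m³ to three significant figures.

0.142 g/m³

Travel time t = 48.0 km / 0.98 m/s = 4.8e+04/0.98 = 4.898e+04 s = 0.5669 d.
First-order decay: C = 0.21·exp(−0.69·0.5669) = 0.21·0.6763 = 0.142 g/m³.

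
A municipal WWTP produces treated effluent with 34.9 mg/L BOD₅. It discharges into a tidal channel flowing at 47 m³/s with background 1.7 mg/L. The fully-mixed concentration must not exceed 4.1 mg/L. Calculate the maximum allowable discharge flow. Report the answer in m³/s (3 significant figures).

3.66 m³/s

Mass balance at complete mixing: C_std·(Q_w + Q_r) = Q_w·C_e + Q_r·C_b.
Rearranging, Q_w = Q_r·(C_std − C_b)/(C_e − C_std) = 47·(4.1 − 1.7) / (34.9 − 4.1) = 3.662 m³/s.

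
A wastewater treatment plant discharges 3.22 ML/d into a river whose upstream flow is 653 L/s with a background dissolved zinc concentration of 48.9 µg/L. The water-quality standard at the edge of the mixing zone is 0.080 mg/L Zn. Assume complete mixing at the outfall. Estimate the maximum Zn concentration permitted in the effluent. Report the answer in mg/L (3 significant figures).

0.625 mg/L

3.22 ML/d = 0.03727 m³/s.
653 L/s = 0.653 m³/s.
48.9 µg/L = 0.0489 mg/L.
Mass balance: 0.08·0.6903 = 0.03727·Cₑ + 0.653·0.0489.
Cₑ = (0.05522 − 0.03193) / 0.03727 = 0.6249 mg/L.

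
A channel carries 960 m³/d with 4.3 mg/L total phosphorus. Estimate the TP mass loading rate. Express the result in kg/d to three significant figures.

960 m³/d = 0.01111 m³/s.
Mass flux = Q·C = 0.01111 m³/s × 4.3 g/m³ = 0.04778 g/s.
= 0.04778 g/s × 86.4 = 4.128 kg/d.

4.13 kg/d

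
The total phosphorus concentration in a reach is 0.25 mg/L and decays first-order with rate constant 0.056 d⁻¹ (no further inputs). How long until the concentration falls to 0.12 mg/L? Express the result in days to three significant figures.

t = ln(C₀/C)/k = ln(0.25/0.12)/0.056 = 0.734/0.056 = 13.11 d.

13.1 d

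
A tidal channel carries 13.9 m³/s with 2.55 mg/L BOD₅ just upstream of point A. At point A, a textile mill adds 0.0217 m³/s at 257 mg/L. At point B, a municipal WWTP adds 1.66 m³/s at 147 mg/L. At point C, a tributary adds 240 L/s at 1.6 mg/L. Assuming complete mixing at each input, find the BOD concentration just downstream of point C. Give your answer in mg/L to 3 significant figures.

After input A: C = (13.9·2.55 + 0.0217·257) / 13.92 = 2.947 mg/L.
After input B: C = (13.92·2.947 + 1.66·147) / 15.58 = 18.29 mg/L.
240 L/s = 0.24 m³/s.
After input C: C = (15.58·18.29 + 0.24·1.6) / 15.82 = 18.04 mg/L.

18.0 mg/L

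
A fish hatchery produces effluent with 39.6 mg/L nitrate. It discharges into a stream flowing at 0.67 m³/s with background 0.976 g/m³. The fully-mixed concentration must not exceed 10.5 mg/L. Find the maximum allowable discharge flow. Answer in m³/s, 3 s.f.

Mass balance at complete mixing: C_std·(Q_w + Q_r) = Q_w·C_e + Q_r·C_b.
Rearranging, Q_w = Q_r·(C_std − C_b)/(C_e − C_std) = 0.67·(10.5 − 0.976) / (39.6 − 10.5) = 0.2193 m³/s.

0.219 m³/s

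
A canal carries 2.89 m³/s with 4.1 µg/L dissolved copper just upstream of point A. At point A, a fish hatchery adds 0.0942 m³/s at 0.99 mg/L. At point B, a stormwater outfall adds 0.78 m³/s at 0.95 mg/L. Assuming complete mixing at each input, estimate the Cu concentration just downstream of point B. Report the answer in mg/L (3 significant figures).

4.1 µg/L = 0.0041 mg/L.
After input A: C = (2.89·0.0041 + 0.0942·0.99) / 2.984 = 0.03522 mg/L.
After input B: C = (2.984·0.03522 + 0.78·0.95) / 3.764 = 0.2248 mg/L.

0.225 mg/L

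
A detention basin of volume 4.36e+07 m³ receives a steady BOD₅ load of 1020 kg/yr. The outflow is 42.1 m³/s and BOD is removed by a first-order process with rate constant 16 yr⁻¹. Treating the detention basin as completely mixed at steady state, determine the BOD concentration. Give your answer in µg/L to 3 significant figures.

0.503 µg/L

Outflow Q = 42.1 m³/s × 3.156e+07 s/yr = 1.329e+09 m³/yr.
Steady-state CSTR mass balance: W = Q·C + k·V·C, so C = W/(Q + kV).
Q + kV = 1.329e+09 + 16·4.36e+07 = 2.026e+09 m³/yr.
C = 1020/2.026e+09 = 5.034e-07 kg/m³ = 0.0005034 mg/L = 0.5034 µg/L.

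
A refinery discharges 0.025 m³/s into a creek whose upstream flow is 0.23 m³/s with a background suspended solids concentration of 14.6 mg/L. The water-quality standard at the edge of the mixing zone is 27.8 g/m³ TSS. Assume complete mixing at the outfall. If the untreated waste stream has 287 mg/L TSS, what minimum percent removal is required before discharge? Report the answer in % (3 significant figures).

48.0 %

Mass balance: 27.8·0.255 = 0.025·Cₑ + 0.23·14.6.
Cₑ = (7.089 − 3.358) / 0.025 = 149.2 mg/L.
Required removal = 1 − 149.2/287 = 48 %.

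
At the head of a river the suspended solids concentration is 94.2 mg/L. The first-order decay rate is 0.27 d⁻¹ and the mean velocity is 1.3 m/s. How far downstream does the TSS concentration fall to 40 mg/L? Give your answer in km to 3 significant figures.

From C = C₀·e^(−kt), t = ln(C₀/C)/k = ln(94.2/40)/0.27 = 0.8565/0.27 = 3.172 d.
Distance = v·t = 1.3 m/s × 2.741e+05 s = 3.563e+05 m = 356.3 km.

356 km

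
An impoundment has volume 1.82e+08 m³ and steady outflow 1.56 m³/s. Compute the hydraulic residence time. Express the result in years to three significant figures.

3.70 yr

Q = 1.56 m³/s × 3.156e+07 s/yr = 4.923e+07 m³/yr.
Hydraulic residence time τ = V/Q = 1.82e+08/4.923e+07 = 3.697 yr.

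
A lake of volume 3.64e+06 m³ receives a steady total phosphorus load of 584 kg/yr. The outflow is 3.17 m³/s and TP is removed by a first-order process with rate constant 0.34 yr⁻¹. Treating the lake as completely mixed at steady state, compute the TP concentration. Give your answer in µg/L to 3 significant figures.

5.77 µg/L

Outflow Q = 3.17 m³/s × 3.156e+07 s/yr = 1e+08 m³/yr.
Steady-state CSTR mass balance: W = Q·C + k·V·C, so C = W/(Q + kV).
Q + kV = 1e+08 + 0.34·3.64e+06 = 1.013e+08 m³/yr.
C = 584/1.013e+08 = 5.766e-06 kg/m³ = 0.005766 mg/L = 5.766 µg/L.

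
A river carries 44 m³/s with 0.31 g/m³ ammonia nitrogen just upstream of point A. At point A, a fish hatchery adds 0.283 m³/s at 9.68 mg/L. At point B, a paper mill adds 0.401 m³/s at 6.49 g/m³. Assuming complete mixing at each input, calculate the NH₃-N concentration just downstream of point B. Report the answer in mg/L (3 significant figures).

0.425 mg/L

After input A: C = (44·0.31 + 0.283·9.68) / 44.28 = 0.3699 mg/L.
After input B: C = (44.28·0.3699 + 0.401·6.49) / 44.68 = 0.4248 mg/L.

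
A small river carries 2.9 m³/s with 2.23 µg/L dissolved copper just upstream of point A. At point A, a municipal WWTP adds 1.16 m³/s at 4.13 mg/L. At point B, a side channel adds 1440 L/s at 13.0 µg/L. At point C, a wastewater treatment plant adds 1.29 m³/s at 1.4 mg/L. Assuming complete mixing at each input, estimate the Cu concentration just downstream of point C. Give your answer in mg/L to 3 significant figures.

0.975 mg/L

2.23 µg/L = 0.00223 mg/L.
After input A: C = (2.9·0.00223 + 1.16·4.13) / 4.06 = 1.182 mg/L.
1440 L/s = 1.44 m³/s.
13.0 µg/L = 0.013 mg/L.
After input B: C = (4.06·1.182 + 1.44·0.013) / 5.5 = 0.8756 mg/L.
After input C: C = (5.5·0.8756 + 1.29·1.4) / 6.79 = 0.9753 mg/L.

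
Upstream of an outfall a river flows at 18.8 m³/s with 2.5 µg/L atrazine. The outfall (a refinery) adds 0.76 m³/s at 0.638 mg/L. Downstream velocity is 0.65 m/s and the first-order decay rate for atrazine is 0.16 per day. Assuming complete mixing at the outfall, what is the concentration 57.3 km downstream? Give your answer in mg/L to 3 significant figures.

2.5 µg/L = 0.0025 mg/L.
After complete mixing, C₀ = (0.76·0.638 + 18.8·0.0025) / 19.56 = 0.02719 mg/L.
Travel time t = 5.73e+04 m / 0.65 m/s = 8.815e+04 s = 1.02 d.
C = 0.02719·exp(−0.16·1.02) = 0.02719·0.8494 = 0.0231 mg/L.

0.0231 mg/L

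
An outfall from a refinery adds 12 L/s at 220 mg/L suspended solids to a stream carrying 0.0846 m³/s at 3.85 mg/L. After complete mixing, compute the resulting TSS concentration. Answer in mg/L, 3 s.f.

30.7 mg/L

12 L/s = 0.012 m³/s.
By mass balance at complete mixing, C = (0.012·220 + 0.0846·3.85) / (0.012 + 0.0846) = 2.966/0.0966 = 30.7 mg/L.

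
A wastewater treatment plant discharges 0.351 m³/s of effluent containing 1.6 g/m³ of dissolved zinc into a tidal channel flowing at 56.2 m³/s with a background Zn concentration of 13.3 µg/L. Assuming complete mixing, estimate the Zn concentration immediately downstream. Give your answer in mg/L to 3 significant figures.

13.3 µg/L = 0.0133 mg/L.
By mass balance at complete mixing, C = (0.351·1.6 + 56.2·0.0133) / (0.351 + 56.2) = 1.309/56.55 = 0.02315 mg/L.

0.0231 mg/L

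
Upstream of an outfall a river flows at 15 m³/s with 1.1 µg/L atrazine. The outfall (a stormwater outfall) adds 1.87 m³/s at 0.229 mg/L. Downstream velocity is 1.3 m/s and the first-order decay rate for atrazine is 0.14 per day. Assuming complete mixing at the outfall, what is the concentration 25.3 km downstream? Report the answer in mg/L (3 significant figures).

0.0255 mg/L

1.1 µg/L = 0.0011 mg/L.
After complete mixing, C₀ = (1.87·0.229 + 15·0.0011) / 16.87 = 0.02636 mg/L.
Travel time t = 2.53e+04 m / 1.3 m/s = 1.946e+04 s = 0.2252 d.
C = 0.02636·exp(−0.14·0.2252) = 0.02636·0.969 = 0.02554 mg/L.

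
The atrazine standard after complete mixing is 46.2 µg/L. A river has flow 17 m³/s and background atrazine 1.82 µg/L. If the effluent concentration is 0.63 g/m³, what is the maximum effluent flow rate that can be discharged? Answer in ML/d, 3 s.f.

1.82 µg/L = 0.00182 mg/L.
46.2 µg/L = 0.0462 mg/L.
Mass balance at complete mixing: C_std·(Q_w + Q_r) = Q_w·C_e + Q_r·C_b.
Rearranging, Q_w = Q_r·(C_std − C_b)/(C_e − C_std) = 17·(0.0462 − 0.00182) / (0.63 − 0.0462) = 1.292 m³/s.
= 111.7 ML/d.

112 ML/d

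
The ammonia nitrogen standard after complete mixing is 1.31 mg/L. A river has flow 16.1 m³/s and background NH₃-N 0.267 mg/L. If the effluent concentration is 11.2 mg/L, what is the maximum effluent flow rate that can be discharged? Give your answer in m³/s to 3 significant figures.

Mass balance at complete mixing: C_std·(Q_w + Q_r) = Q_w·C_e + Q_r·C_b.
Rearranging, Q_w = Q_r·(C_std − C_b)/(C_e − C_std) = 16.1·(1.31 − 0.267) / (11.2 − 1.31) = 1.698 m³/s.

1.70 m³/s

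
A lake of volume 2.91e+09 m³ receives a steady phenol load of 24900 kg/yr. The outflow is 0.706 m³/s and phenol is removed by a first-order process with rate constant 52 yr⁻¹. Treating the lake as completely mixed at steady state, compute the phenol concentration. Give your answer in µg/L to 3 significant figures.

Outflow Q = 0.706 m³/s × 3.156e+07 s/yr = 2.228e+07 m³/yr.
Steady-state CSTR mass balance: W = Q·C + k·V·C, so C = W/(Q + kV).
Q + kV = 2.228e+07 + 52·2.91e+09 = 1.513e+11 m³/yr.
C = 24900/1.513e+11 = 1.645e-07 kg/m³ = 0.0001645 mg/L = 0.1645 µg/L.

0.165 µg/L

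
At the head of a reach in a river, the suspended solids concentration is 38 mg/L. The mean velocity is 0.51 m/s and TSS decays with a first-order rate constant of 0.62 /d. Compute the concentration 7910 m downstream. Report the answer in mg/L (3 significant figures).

34.0 mg/L

Travel time t = 7910 m / 0.51 m/s = 7910/0.51 = 1.551e+04 s = 0.1795 d.
First-order decay: C = 38·exp(−0.62·0.1795) = 38·0.8947 = 34 mg/L.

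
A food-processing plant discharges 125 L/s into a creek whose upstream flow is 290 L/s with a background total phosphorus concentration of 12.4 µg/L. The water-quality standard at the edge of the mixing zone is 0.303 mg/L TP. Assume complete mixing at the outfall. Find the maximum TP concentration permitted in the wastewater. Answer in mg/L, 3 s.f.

0.977 mg/L

125 L/s = 0.125 m³/s.
290 L/s = 0.29 m³/s.
12.4 µg/L = 0.0124 mg/L.
Mass balance: 0.303·0.415 = 0.125·Cₑ + 0.29·0.0124.
Cₑ = (0.1257 − 0.003596) / 0.125 = 0.9772 mg/L.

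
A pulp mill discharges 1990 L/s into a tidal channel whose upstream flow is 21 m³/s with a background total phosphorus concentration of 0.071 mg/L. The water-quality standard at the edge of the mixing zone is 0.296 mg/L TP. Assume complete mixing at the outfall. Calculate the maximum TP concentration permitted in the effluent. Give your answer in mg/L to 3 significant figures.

1990 L/s = 1.99 m³/s.
Mass balance: 0.296·22.99 = 1.99·Cₑ + 21·0.071.
Cₑ = (6.805 − 1.491) / 1.99 = 2.67 mg/L.

2.67 mg/L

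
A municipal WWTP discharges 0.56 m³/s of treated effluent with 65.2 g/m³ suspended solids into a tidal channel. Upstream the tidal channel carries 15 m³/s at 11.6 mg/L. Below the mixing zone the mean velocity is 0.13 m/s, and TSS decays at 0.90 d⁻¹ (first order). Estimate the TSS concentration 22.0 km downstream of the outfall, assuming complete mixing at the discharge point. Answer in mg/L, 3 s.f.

2.32 mg/L

After complete mixing, C₀ = (0.56·65.2 + 15·11.6) / 15.56 = 13.53 mg/L.
Travel time t = 2.2e+04 m / 0.13 m/s = 1.692e+05 s = 1.959 d.
C = 13.53·exp(−0.90·1.959) = 13.53·0.1716 = 2.321 mg/L.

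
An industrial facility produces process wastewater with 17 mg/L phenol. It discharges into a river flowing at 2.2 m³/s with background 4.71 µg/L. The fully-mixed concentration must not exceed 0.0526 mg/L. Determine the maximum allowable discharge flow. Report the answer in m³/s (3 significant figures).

0.00622 m³/s

4.71 µg/L = 0.00471 mg/L.
Mass balance at complete mixing: C_std·(Q_w + Q_r) = Q_w·C_e + Q_r·C_b.
Rearranging, Q_w = Q_r·(C_std − C_b)/(C_e − C_std) = 2.2·(0.0526 − 0.00471) / (17 − 0.0526) = 0.006217 m³/s.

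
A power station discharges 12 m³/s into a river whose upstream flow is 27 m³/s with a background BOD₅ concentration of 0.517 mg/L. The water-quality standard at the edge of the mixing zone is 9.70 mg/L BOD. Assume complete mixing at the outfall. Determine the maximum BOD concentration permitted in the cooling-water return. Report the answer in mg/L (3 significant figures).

Mass balance: 9.7·39 = 12·Cₑ + 27·0.517.
Cₑ = (378.3 − 13.96) / 12 = 30.36 mg/L.

30.4 mg/L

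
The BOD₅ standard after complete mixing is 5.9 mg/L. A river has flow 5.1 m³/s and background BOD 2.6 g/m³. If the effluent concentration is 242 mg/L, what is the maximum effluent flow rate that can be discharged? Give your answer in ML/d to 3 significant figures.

6.16 ML/d

Mass balance at complete mixing: C_std·(Q_w + Q_r) = Q_w·C_e + Q_r·C_b.
Rearranging, Q_w = Q_r·(C_std − C_b)/(C_e − C_std) = 5.1·(5.9 − 2.6) / (242 − 5.9) = 0.07128 m³/s.
= 6.159 ML/d.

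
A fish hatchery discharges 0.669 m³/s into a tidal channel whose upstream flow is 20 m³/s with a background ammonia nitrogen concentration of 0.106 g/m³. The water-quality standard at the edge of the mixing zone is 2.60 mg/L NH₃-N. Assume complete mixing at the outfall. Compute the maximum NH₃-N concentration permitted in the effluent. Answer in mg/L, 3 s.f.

Mass balance: 2.6·20.67 = 0.669·Cₑ + 20·0.106.
Cₑ = (53.74 − 2.12) / 0.669 = 77.16 mg/L.

77.2 mg/L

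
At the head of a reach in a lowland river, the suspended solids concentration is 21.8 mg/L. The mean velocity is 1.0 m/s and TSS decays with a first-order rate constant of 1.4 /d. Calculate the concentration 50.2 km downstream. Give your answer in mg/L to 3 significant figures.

Travel time t = 50.2 km / 1.0 m/s = 5.02e+04/1.0 = 5.02e+04 s = 0.581 d.
First-order decay: C = 21.8·exp(−1.4·0.581) = 21.8·0.4433 = 9.665 mg/L.

9.66 mg/L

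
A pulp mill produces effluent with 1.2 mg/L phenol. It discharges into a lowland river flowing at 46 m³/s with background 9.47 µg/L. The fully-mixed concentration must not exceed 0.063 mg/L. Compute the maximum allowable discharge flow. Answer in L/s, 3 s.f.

9.47 µg/L = 0.00947 mg/L.
Mass balance at complete mixing: C_std·(Q_w + Q_r) = Q_w·C_e + Q_r·C_b.
Rearranging, Q_w = Q_r·(C_std − C_b)/(C_e − C_std) = 46·(0.063 − 0.00947) / (1.2 − 0.063) = 2.166 m³/s.
= 2166 L/s.

2170 L/s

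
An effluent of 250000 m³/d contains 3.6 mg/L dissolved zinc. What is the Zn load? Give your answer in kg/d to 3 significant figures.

250000 m³/d = 2.894 m³/s.
Mass flux = Q·C = 2.894 m³/s × 3.6 g/m³ = 10.42 g/s.
= 10.42 g/s × 86.4 = 900 kg/d.

900 kg/d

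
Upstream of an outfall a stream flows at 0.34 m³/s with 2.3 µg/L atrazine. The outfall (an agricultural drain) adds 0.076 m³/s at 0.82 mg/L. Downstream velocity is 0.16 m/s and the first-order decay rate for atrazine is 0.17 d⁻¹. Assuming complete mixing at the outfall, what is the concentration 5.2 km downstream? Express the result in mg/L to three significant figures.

0.142 mg/L

2.3 µg/L = 0.0023 mg/L.
After complete mixing, C₀ = (0.076·0.82 + 0.34·0.0023) / 0.416 = 0.1517 mg/L.
Travel time t = 5200 m / 0.16 m/s = 3.25e+04 s = 0.3762 d.
C = 0.1517·exp(−0.17·0.3762) = 0.1517·0.9381 = 0.1423 mg/L.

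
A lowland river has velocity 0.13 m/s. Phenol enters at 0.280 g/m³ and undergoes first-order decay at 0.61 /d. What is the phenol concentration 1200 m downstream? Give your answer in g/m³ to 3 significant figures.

0.262 g/m³

Travel time t = 1200 m / 0.13 m/s = 1200/0.13 = 9231 s = 0.1068 d.
First-order decay: C = 0.280·exp(−0.61·0.1068) = 0.280·0.9369 = 0.2623 g/m³.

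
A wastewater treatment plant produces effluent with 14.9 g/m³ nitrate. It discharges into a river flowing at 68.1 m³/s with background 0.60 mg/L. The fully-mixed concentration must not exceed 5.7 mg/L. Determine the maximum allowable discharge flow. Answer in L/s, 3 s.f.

Mass balance at complete mixing: C_std·(Q_w + Q_r) = Q_w·C_e + Q_r·C_b.
Rearranging, Q_w = Q_r·(C_std − C_b)/(C_e − C_std) = 68.1·(5.7 − 0.6) / (14.9 − 5.7) = 37.75 m³/s.
= 3.775e+04 L/s.

37800 L/s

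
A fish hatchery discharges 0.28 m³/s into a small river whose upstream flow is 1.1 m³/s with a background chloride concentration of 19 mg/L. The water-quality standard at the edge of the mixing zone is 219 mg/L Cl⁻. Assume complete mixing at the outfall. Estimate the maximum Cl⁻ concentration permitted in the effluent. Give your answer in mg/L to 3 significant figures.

1000 mg/L

Mass balance: 219·1.38 = 0.28·Cₑ + 1.1·19.
Cₑ = (302.2 − 20.9) / 0.28 = 1005 mg/L.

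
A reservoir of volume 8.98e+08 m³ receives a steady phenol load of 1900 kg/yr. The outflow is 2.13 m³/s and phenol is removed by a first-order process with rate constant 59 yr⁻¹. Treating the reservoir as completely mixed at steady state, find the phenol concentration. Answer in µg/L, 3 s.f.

Outflow Q = 2.13 m³/s × 3.156e+07 s/yr = 6.722e+07 m³/yr.
Steady-state CSTR mass balance: W = Q·C + k·V·C, so C = W/(Q + kV).
Q + kV = 6.722e+07 + 59·8.98e+08 = 5.305e+10 m³/yr.
C = 1900/5.305e+10 = 3.582e-08 kg/m³ = 3.582e-05 mg/L = 0.03582 µg/L.

0.0358 µg/L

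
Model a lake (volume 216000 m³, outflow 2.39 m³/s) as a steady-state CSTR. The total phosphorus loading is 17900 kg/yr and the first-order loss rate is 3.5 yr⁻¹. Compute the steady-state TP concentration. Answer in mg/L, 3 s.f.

Outflow Q = 2.39 m³/s × 3.156e+07 s/yr = 7.542e+07 m³/yr.
Steady-state CSTR mass balance: W = Q·C + k·V·C, so C = W/(Q + kV).
Q + kV = 7.542e+07 + 3.5·216000 = 7.618e+07 m³/yr.
C = 17900/7.618e+07 = 0.000235 kg/m³ = 0.235 mg/L.

0.235 mg/L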